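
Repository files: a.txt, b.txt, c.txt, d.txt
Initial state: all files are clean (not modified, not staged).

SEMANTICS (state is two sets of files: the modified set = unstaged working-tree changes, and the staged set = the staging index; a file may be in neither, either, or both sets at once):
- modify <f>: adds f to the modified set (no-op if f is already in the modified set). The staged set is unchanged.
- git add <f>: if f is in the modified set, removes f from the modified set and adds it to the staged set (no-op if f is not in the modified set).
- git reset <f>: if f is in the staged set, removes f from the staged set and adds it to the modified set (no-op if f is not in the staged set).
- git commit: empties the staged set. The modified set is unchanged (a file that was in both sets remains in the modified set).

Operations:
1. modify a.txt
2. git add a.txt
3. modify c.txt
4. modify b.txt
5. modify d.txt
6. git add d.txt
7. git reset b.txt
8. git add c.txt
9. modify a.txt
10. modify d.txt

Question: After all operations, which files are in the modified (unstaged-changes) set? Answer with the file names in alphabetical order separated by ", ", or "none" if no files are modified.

Answer: a.txt, b.txt, d.txt

Derivation:
After op 1 (modify a.txt): modified={a.txt} staged={none}
After op 2 (git add a.txt): modified={none} staged={a.txt}
After op 3 (modify c.txt): modified={c.txt} staged={a.txt}
After op 4 (modify b.txt): modified={b.txt, c.txt} staged={a.txt}
After op 5 (modify d.txt): modified={b.txt, c.txt, d.txt} staged={a.txt}
After op 6 (git add d.txt): modified={b.txt, c.txt} staged={a.txt, d.txt}
After op 7 (git reset b.txt): modified={b.txt, c.txt} staged={a.txt, d.txt}
After op 8 (git add c.txt): modified={b.txt} staged={a.txt, c.txt, d.txt}
After op 9 (modify a.txt): modified={a.txt, b.txt} staged={a.txt, c.txt, d.txt}
After op 10 (modify d.txt): modified={a.txt, b.txt, d.txt} staged={a.txt, c.txt, d.txt}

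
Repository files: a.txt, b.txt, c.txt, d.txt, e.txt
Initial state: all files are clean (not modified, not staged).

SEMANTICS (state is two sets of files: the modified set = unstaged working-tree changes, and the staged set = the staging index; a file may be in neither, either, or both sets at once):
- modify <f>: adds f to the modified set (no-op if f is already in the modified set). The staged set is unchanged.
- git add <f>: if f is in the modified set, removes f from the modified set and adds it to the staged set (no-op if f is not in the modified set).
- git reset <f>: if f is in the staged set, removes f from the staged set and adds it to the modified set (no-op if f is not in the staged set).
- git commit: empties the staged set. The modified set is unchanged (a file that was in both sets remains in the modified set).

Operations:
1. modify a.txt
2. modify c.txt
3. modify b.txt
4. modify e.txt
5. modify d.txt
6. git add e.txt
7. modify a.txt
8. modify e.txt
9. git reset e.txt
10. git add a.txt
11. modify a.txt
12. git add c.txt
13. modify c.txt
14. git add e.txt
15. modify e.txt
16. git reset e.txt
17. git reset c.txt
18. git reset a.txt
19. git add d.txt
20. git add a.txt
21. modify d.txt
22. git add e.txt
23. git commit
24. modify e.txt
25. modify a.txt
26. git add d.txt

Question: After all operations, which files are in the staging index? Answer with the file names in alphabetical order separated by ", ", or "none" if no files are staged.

After op 1 (modify a.txt): modified={a.txt} staged={none}
After op 2 (modify c.txt): modified={a.txt, c.txt} staged={none}
After op 3 (modify b.txt): modified={a.txt, b.txt, c.txt} staged={none}
After op 4 (modify e.txt): modified={a.txt, b.txt, c.txt, e.txt} staged={none}
After op 5 (modify d.txt): modified={a.txt, b.txt, c.txt, d.txt, e.txt} staged={none}
After op 6 (git add e.txt): modified={a.txt, b.txt, c.txt, d.txt} staged={e.txt}
After op 7 (modify a.txt): modified={a.txt, b.txt, c.txt, d.txt} staged={e.txt}
After op 8 (modify e.txt): modified={a.txt, b.txt, c.txt, d.txt, e.txt} staged={e.txt}
After op 9 (git reset e.txt): modified={a.txt, b.txt, c.txt, d.txt, e.txt} staged={none}
After op 10 (git add a.txt): modified={b.txt, c.txt, d.txt, e.txt} staged={a.txt}
After op 11 (modify a.txt): modified={a.txt, b.txt, c.txt, d.txt, e.txt} staged={a.txt}
After op 12 (git add c.txt): modified={a.txt, b.txt, d.txt, e.txt} staged={a.txt, c.txt}
After op 13 (modify c.txt): modified={a.txt, b.txt, c.txt, d.txt, e.txt} staged={a.txt, c.txt}
After op 14 (git add e.txt): modified={a.txt, b.txt, c.txt, d.txt} staged={a.txt, c.txt, e.txt}
After op 15 (modify e.txt): modified={a.txt, b.txt, c.txt, d.txt, e.txt} staged={a.txt, c.txt, e.txt}
After op 16 (git reset e.txt): modified={a.txt, b.txt, c.txt, d.txt, e.txt} staged={a.txt, c.txt}
After op 17 (git reset c.txt): modified={a.txt, b.txt, c.txt, d.txt, e.txt} staged={a.txt}
After op 18 (git reset a.txt): modified={a.txt, b.txt, c.txt, d.txt, e.txt} staged={none}
After op 19 (git add d.txt): modified={a.txt, b.txt, c.txt, e.txt} staged={d.txt}
After op 20 (git add a.txt): modified={b.txt, c.txt, e.txt} staged={a.txt, d.txt}
After op 21 (modify d.txt): modified={b.txt, c.txt, d.txt, e.txt} staged={a.txt, d.txt}
After op 22 (git add e.txt): modified={b.txt, c.txt, d.txt} staged={a.txt, d.txt, e.txt}
After op 23 (git commit): modified={b.txt, c.txt, d.txt} staged={none}
After op 24 (modify e.txt): modified={b.txt, c.txt, d.txt, e.txt} staged={none}
After op 25 (modify a.txt): modified={a.txt, b.txt, c.txt, d.txt, e.txt} staged={none}
After op 26 (git add d.txt): modified={a.txt, b.txt, c.txt, e.txt} staged={d.txt}

Answer: d.txt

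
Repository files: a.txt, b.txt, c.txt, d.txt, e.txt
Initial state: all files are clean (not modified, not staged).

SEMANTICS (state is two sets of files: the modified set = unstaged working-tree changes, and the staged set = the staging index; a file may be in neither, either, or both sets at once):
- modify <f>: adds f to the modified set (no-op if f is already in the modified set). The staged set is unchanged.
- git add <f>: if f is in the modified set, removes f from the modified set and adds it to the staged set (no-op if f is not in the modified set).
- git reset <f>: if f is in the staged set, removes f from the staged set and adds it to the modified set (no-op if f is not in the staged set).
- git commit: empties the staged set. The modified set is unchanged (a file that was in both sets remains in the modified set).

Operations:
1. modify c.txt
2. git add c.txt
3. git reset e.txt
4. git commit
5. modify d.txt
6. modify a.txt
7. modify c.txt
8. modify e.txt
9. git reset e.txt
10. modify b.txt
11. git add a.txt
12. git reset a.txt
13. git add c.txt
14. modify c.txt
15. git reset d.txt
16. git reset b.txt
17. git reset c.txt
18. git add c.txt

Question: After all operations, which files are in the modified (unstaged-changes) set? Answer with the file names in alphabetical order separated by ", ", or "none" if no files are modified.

After op 1 (modify c.txt): modified={c.txt} staged={none}
After op 2 (git add c.txt): modified={none} staged={c.txt}
After op 3 (git reset e.txt): modified={none} staged={c.txt}
After op 4 (git commit): modified={none} staged={none}
After op 5 (modify d.txt): modified={d.txt} staged={none}
After op 6 (modify a.txt): modified={a.txt, d.txt} staged={none}
After op 7 (modify c.txt): modified={a.txt, c.txt, d.txt} staged={none}
After op 8 (modify e.txt): modified={a.txt, c.txt, d.txt, e.txt} staged={none}
After op 9 (git reset e.txt): modified={a.txt, c.txt, d.txt, e.txt} staged={none}
After op 10 (modify b.txt): modified={a.txt, b.txt, c.txt, d.txt, e.txt} staged={none}
After op 11 (git add a.txt): modified={b.txt, c.txt, d.txt, e.txt} staged={a.txt}
After op 12 (git reset a.txt): modified={a.txt, b.txt, c.txt, d.txt, e.txt} staged={none}
After op 13 (git add c.txt): modified={a.txt, b.txt, d.txt, e.txt} staged={c.txt}
After op 14 (modify c.txt): modified={a.txt, b.txt, c.txt, d.txt, e.txt} staged={c.txt}
After op 15 (git reset d.txt): modified={a.txt, b.txt, c.txt, d.txt, e.txt} staged={c.txt}
After op 16 (git reset b.txt): modified={a.txt, b.txt, c.txt, d.txt, e.txt} staged={c.txt}
After op 17 (git reset c.txt): modified={a.txt, b.txt, c.txt, d.txt, e.txt} staged={none}
After op 18 (git add c.txt): modified={a.txt, b.txt, d.txt, e.txt} staged={c.txt}

Answer: a.txt, b.txt, d.txt, e.txt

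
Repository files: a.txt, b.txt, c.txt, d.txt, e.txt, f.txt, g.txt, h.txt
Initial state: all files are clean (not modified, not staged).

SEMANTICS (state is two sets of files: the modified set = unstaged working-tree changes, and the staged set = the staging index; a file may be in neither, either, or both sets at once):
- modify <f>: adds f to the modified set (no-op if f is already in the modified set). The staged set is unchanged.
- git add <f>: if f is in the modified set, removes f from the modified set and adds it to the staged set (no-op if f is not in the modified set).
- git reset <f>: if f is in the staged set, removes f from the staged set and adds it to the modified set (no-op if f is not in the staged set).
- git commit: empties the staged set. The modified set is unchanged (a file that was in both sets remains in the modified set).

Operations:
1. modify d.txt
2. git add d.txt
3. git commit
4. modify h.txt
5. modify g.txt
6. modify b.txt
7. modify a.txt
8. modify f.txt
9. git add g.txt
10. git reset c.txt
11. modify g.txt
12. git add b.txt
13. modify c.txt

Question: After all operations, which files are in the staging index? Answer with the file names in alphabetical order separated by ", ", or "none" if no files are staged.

After op 1 (modify d.txt): modified={d.txt} staged={none}
After op 2 (git add d.txt): modified={none} staged={d.txt}
After op 3 (git commit): modified={none} staged={none}
After op 4 (modify h.txt): modified={h.txt} staged={none}
After op 5 (modify g.txt): modified={g.txt, h.txt} staged={none}
After op 6 (modify b.txt): modified={b.txt, g.txt, h.txt} staged={none}
After op 7 (modify a.txt): modified={a.txt, b.txt, g.txt, h.txt} staged={none}
After op 8 (modify f.txt): modified={a.txt, b.txt, f.txt, g.txt, h.txt} staged={none}
After op 9 (git add g.txt): modified={a.txt, b.txt, f.txt, h.txt} staged={g.txt}
After op 10 (git reset c.txt): modified={a.txt, b.txt, f.txt, h.txt} staged={g.txt}
After op 11 (modify g.txt): modified={a.txt, b.txt, f.txt, g.txt, h.txt} staged={g.txt}
After op 12 (git add b.txt): modified={a.txt, f.txt, g.txt, h.txt} staged={b.txt, g.txt}
After op 13 (modify c.txt): modified={a.txt, c.txt, f.txt, g.txt, h.txt} staged={b.txt, g.txt}

Answer: b.txt, g.txt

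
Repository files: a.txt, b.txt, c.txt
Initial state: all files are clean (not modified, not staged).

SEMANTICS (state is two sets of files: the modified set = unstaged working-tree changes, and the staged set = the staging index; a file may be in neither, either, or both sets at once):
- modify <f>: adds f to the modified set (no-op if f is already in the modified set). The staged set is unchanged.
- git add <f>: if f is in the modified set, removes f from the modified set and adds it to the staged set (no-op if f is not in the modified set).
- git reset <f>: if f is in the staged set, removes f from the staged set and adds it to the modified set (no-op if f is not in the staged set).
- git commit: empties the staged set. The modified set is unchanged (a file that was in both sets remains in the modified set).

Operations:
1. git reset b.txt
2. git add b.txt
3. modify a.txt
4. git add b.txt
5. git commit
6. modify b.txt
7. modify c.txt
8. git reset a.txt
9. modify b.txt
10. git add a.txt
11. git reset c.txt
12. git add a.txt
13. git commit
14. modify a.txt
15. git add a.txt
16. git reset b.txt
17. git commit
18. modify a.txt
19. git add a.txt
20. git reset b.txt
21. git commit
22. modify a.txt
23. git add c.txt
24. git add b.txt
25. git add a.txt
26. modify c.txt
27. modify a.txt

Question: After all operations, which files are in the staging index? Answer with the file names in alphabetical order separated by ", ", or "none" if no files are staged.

Answer: a.txt, b.txt, c.txt

Derivation:
After op 1 (git reset b.txt): modified={none} staged={none}
After op 2 (git add b.txt): modified={none} staged={none}
After op 3 (modify a.txt): modified={a.txt} staged={none}
After op 4 (git add b.txt): modified={a.txt} staged={none}
After op 5 (git commit): modified={a.txt} staged={none}
After op 6 (modify b.txt): modified={a.txt, b.txt} staged={none}
After op 7 (modify c.txt): modified={a.txt, b.txt, c.txt} staged={none}
After op 8 (git reset a.txt): modified={a.txt, b.txt, c.txt} staged={none}
After op 9 (modify b.txt): modified={a.txt, b.txt, c.txt} staged={none}
After op 10 (git add a.txt): modified={b.txt, c.txt} staged={a.txt}
After op 11 (git reset c.txt): modified={b.txt, c.txt} staged={a.txt}
After op 12 (git add a.txt): modified={b.txt, c.txt} staged={a.txt}
After op 13 (git commit): modified={b.txt, c.txt} staged={none}
After op 14 (modify a.txt): modified={a.txt, b.txt, c.txt} staged={none}
After op 15 (git add a.txt): modified={b.txt, c.txt} staged={a.txt}
After op 16 (git reset b.txt): modified={b.txt, c.txt} staged={a.txt}
After op 17 (git commit): modified={b.txt, c.txt} staged={none}
After op 18 (modify a.txt): modified={a.txt, b.txt, c.txt} staged={none}
After op 19 (git add a.txt): modified={b.txt, c.txt} staged={a.txt}
After op 20 (git reset b.txt): modified={b.txt, c.txt} staged={a.txt}
After op 21 (git commit): modified={b.txt, c.txt} staged={none}
After op 22 (modify a.txt): modified={a.txt, b.txt, c.txt} staged={none}
After op 23 (git add c.txt): modified={a.txt, b.txt} staged={c.txt}
After op 24 (git add b.txt): modified={a.txt} staged={b.txt, c.txt}
After op 25 (git add a.txt): modified={none} staged={a.txt, b.txt, c.txt}
After op 26 (modify c.txt): modified={c.txt} staged={a.txt, b.txt, c.txt}
After op 27 (modify a.txt): modified={a.txt, c.txt} staged={a.txt, b.txt, c.txt}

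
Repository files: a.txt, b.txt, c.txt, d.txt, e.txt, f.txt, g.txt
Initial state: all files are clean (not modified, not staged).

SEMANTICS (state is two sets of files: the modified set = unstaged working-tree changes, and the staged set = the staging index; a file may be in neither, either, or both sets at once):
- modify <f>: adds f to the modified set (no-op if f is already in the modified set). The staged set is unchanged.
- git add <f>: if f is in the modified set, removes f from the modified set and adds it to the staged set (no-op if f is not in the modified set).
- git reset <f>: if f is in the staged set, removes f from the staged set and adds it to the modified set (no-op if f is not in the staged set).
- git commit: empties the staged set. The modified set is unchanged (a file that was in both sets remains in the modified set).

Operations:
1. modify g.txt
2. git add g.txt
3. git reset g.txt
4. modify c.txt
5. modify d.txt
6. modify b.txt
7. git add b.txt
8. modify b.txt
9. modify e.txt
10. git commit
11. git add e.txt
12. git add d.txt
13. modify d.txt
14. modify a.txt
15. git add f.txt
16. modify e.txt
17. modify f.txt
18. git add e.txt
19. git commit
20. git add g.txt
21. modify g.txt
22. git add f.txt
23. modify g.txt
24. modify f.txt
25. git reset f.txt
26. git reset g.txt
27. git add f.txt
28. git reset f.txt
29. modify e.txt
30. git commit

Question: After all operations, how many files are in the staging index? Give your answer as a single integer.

After op 1 (modify g.txt): modified={g.txt} staged={none}
After op 2 (git add g.txt): modified={none} staged={g.txt}
After op 3 (git reset g.txt): modified={g.txt} staged={none}
After op 4 (modify c.txt): modified={c.txt, g.txt} staged={none}
After op 5 (modify d.txt): modified={c.txt, d.txt, g.txt} staged={none}
After op 6 (modify b.txt): modified={b.txt, c.txt, d.txt, g.txt} staged={none}
After op 7 (git add b.txt): modified={c.txt, d.txt, g.txt} staged={b.txt}
After op 8 (modify b.txt): modified={b.txt, c.txt, d.txt, g.txt} staged={b.txt}
After op 9 (modify e.txt): modified={b.txt, c.txt, d.txt, e.txt, g.txt} staged={b.txt}
After op 10 (git commit): modified={b.txt, c.txt, d.txt, e.txt, g.txt} staged={none}
After op 11 (git add e.txt): modified={b.txt, c.txt, d.txt, g.txt} staged={e.txt}
After op 12 (git add d.txt): modified={b.txt, c.txt, g.txt} staged={d.txt, e.txt}
After op 13 (modify d.txt): modified={b.txt, c.txt, d.txt, g.txt} staged={d.txt, e.txt}
After op 14 (modify a.txt): modified={a.txt, b.txt, c.txt, d.txt, g.txt} staged={d.txt, e.txt}
After op 15 (git add f.txt): modified={a.txt, b.txt, c.txt, d.txt, g.txt} staged={d.txt, e.txt}
After op 16 (modify e.txt): modified={a.txt, b.txt, c.txt, d.txt, e.txt, g.txt} staged={d.txt, e.txt}
After op 17 (modify f.txt): modified={a.txt, b.txt, c.txt, d.txt, e.txt, f.txt, g.txt} staged={d.txt, e.txt}
After op 18 (git add e.txt): modified={a.txt, b.txt, c.txt, d.txt, f.txt, g.txt} staged={d.txt, e.txt}
After op 19 (git commit): modified={a.txt, b.txt, c.txt, d.txt, f.txt, g.txt} staged={none}
After op 20 (git add g.txt): modified={a.txt, b.txt, c.txt, d.txt, f.txt} staged={g.txt}
After op 21 (modify g.txt): modified={a.txt, b.txt, c.txt, d.txt, f.txt, g.txt} staged={g.txt}
After op 22 (git add f.txt): modified={a.txt, b.txt, c.txt, d.txt, g.txt} staged={f.txt, g.txt}
After op 23 (modify g.txt): modified={a.txt, b.txt, c.txt, d.txt, g.txt} staged={f.txt, g.txt}
After op 24 (modify f.txt): modified={a.txt, b.txt, c.txt, d.txt, f.txt, g.txt} staged={f.txt, g.txt}
After op 25 (git reset f.txt): modified={a.txt, b.txt, c.txt, d.txt, f.txt, g.txt} staged={g.txt}
After op 26 (git reset g.txt): modified={a.txt, b.txt, c.txt, d.txt, f.txt, g.txt} staged={none}
After op 27 (git add f.txt): modified={a.txt, b.txt, c.txt, d.txt, g.txt} staged={f.txt}
After op 28 (git reset f.txt): modified={a.txt, b.txt, c.txt, d.txt, f.txt, g.txt} staged={none}
After op 29 (modify e.txt): modified={a.txt, b.txt, c.txt, d.txt, e.txt, f.txt, g.txt} staged={none}
After op 30 (git commit): modified={a.txt, b.txt, c.txt, d.txt, e.txt, f.txt, g.txt} staged={none}
Final staged set: {none} -> count=0

Answer: 0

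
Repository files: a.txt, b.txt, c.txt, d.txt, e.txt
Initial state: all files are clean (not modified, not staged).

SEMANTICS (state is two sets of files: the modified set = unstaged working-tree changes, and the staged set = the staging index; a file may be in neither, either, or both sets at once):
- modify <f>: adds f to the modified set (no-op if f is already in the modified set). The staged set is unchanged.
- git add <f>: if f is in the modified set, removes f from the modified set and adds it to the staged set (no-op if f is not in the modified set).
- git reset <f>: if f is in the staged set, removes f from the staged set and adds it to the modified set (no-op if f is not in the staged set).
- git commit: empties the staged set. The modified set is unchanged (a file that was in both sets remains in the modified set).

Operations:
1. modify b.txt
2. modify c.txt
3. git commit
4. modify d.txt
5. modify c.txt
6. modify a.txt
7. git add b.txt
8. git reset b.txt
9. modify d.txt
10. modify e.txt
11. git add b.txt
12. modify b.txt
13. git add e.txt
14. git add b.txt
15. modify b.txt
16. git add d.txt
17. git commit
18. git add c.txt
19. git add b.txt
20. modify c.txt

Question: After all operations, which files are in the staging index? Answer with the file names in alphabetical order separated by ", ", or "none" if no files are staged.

Answer: b.txt, c.txt

Derivation:
After op 1 (modify b.txt): modified={b.txt} staged={none}
After op 2 (modify c.txt): modified={b.txt, c.txt} staged={none}
After op 3 (git commit): modified={b.txt, c.txt} staged={none}
After op 4 (modify d.txt): modified={b.txt, c.txt, d.txt} staged={none}
After op 5 (modify c.txt): modified={b.txt, c.txt, d.txt} staged={none}
After op 6 (modify a.txt): modified={a.txt, b.txt, c.txt, d.txt} staged={none}
After op 7 (git add b.txt): modified={a.txt, c.txt, d.txt} staged={b.txt}
After op 8 (git reset b.txt): modified={a.txt, b.txt, c.txt, d.txt} staged={none}
After op 9 (modify d.txt): modified={a.txt, b.txt, c.txt, d.txt} staged={none}
After op 10 (modify e.txt): modified={a.txt, b.txt, c.txt, d.txt, e.txt} staged={none}
After op 11 (git add b.txt): modified={a.txt, c.txt, d.txt, e.txt} staged={b.txt}
After op 12 (modify b.txt): modified={a.txt, b.txt, c.txt, d.txt, e.txt} staged={b.txt}
After op 13 (git add e.txt): modified={a.txt, b.txt, c.txt, d.txt} staged={b.txt, e.txt}
After op 14 (git add b.txt): modified={a.txt, c.txt, d.txt} staged={b.txt, e.txt}
After op 15 (modify b.txt): modified={a.txt, b.txt, c.txt, d.txt} staged={b.txt, e.txt}
After op 16 (git add d.txt): modified={a.txt, b.txt, c.txt} staged={b.txt, d.txt, e.txt}
After op 17 (git commit): modified={a.txt, b.txt, c.txt} staged={none}
After op 18 (git add c.txt): modified={a.txt, b.txt} staged={c.txt}
After op 19 (git add b.txt): modified={a.txt} staged={b.txt, c.txt}
After op 20 (modify c.txt): modified={a.txt, c.txt} staged={b.txt, c.txt}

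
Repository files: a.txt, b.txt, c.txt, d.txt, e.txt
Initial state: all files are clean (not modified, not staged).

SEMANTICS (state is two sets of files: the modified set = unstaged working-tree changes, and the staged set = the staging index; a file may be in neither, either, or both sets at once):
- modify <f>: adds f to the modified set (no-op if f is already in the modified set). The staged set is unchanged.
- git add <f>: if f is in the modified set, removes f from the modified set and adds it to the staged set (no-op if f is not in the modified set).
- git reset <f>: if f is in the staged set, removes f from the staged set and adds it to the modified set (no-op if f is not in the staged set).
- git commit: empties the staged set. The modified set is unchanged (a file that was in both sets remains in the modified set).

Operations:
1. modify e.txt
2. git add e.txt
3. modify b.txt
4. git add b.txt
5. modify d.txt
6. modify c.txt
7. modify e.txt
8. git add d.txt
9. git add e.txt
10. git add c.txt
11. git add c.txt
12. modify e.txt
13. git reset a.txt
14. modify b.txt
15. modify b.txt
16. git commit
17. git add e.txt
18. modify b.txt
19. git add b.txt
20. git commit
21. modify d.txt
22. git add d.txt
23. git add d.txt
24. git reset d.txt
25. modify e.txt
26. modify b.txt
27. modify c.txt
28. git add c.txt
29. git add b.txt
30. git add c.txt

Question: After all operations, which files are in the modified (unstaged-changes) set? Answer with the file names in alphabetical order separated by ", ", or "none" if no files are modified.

After op 1 (modify e.txt): modified={e.txt} staged={none}
After op 2 (git add e.txt): modified={none} staged={e.txt}
After op 3 (modify b.txt): modified={b.txt} staged={e.txt}
After op 4 (git add b.txt): modified={none} staged={b.txt, e.txt}
After op 5 (modify d.txt): modified={d.txt} staged={b.txt, e.txt}
After op 6 (modify c.txt): modified={c.txt, d.txt} staged={b.txt, e.txt}
After op 7 (modify e.txt): modified={c.txt, d.txt, e.txt} staged={b.txt, e.txt}
After op 8 (git add d.txt): modified={c.txt, e.txt} staged={b.txt, d.txt, e.txt}
After op 9 (git add e.txt): modified={c.txt} staged={b.txt, d.txt, e.txt}
After op 10 (git add c.txt): modified={none} staged={b.txt, c.txt, d.txt, e.txt}
After op 11 (git add c.txt): modified={none} staged={b.txt, c.txt, d.txt, e.txt}
After op 12 (modify e.txt): modified={e.txt} staged={b.txt, c.txt, d.txt, e.txt}
After op 13 (git reset a.txt): modified={e.txt} staged={b.txt, c.txt, d.txt, e.txt}
After op 14 (modify b.txt): modified={b.txt, e.txt} staged={b.txt, c.txt, d.txt, e.txt}
After op 15 (modify b.txt): modified={b.txt, e.txt} staged={b.txt, c.txt, d.txt, e.txt}
After op 16 (git commit): modified={b.txt, e.txt} staged={none}
After op 17 (git add e.txt): modified={b.txt} staged={e.txt}
After op 18 (modify b.txt): modified={b.txt} staged={e.txt}
After op 19 (git add b.txt): modified={none} staged={b.txt, e.txt}
After op 20 (git commit): modified={none} staged={none}
After op 21 (modify d.txt): modified={d.txt} staged={none}
After op 22 (git add d.txt): modified={none} staged={d.txt}
After op 23 (git add d.txt): modified={none} staged={d.txt}
After op 24 (git reset d.txt): modified={d.txt} staged={none}
After op 25 (modify e.txt): modified={d.txt, e.txt} staged={none}
After op 26 (modify b.txt): modified={b.txt, d.txt, e.txt} staged={none}
After op 27 (modify c.txt): modified={b.txt, c.txt, d.txt, e.txt} staged={none}
After op 28 (git add c.txt): modified={b.txt, d.txt, e.txt} staged={c.txt}
After op 29 (git add b.txt): modified={d.txt, e.txt} staged={b.txt, c.txt}
After op 30 (git add c.txt): modified={d.txt, e.txt} staged={b.txt, c.txt}

Answer: d.txt, e.txt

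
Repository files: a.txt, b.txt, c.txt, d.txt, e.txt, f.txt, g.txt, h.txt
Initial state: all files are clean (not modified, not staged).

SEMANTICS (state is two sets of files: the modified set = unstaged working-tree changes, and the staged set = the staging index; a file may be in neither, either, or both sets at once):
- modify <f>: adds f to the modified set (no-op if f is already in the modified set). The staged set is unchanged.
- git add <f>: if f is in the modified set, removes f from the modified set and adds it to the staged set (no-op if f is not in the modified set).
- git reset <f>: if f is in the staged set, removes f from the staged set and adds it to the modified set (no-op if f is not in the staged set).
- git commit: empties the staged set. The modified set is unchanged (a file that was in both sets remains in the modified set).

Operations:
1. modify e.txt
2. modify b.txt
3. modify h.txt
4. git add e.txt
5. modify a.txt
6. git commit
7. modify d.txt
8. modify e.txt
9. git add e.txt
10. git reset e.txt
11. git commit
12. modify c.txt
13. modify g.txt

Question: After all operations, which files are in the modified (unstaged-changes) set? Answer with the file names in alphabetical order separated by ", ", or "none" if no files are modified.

After op 1 (modify e.txt): modified={e.txt} staged={none}
After op 2 (modify b.txt): modified={b.txt, e.txt} staged={none}
After op 3 (modify h.txt): modified={b.txt, e.txt, h.txt} staged={none}
After op 4 (git add e.txt): modified={b.txt, h.txt} staged={e.txt}
After op 5 (modify a.txt): modified={a.txt, b.txt, h.txt} staged={e.txt}
After op 6 (git commit): modified={a.txt, b.txt, h.txt} staged={none}
After op 7 (modify d.txt): modified={a.txt, b.txt, d.txt, h.txt} staged={none}
After op 8 (modify e.txt): modified={a.txt, b.txt, d.txt, e.txt, h.txt} staged={none}
After op 9 (git add e.txt): modified={a.txt, b.txt, d.txt, h.txt} staged={e.txt}
After op 10 (git reset e.txt): modified={a.txt, b.txt, d.txt, e.txt, h.txt} staged={none}
After op 11 (git commit): modified={a.txt, b.txt, d.txt, e.txt, h.txt} staged={none}
After op 12 (modify c.txt): modified={a.txt, b.txt, c.txt, d.txt, e.txt, h.txt} staged={none}
After op 13 (modify g.txt): modified={a.txt, b.txt, c.txt, d.txt, e.txt, g.txt, h.txt} staged={none}

Answer: a.txt, b.txt, c.txt, d.txt, e.txt, g.txt, h.txt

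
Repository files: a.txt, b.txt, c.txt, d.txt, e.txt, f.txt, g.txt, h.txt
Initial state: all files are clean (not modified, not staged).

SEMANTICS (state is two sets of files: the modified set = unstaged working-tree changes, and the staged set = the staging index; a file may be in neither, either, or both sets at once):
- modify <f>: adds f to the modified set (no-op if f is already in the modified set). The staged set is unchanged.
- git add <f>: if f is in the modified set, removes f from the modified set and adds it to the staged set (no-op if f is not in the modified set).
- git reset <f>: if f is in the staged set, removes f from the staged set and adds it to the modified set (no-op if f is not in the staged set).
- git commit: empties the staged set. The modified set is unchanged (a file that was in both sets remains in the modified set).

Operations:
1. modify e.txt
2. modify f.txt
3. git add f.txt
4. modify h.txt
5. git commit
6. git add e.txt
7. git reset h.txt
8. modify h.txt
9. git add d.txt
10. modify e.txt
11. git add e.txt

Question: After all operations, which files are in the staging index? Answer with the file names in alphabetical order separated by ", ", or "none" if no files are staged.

Answer: e.txt

Derivation:
After op 1 (modify e.txt): modified={e.txt} staged={none}
After op 2 (modify f.txt): modified={e.txt, f.txt} staged={none}
After op 3 (git add f.txt): modified={e.txt} staged={f.txt}
After op 4 (modify h.txt): modified={e.txt, h.txt} staged={f.txt}
After op 5 (git commit): modified={e.txt, h.txt} staged={none}
After op 6 (git add e.txt): modified={h.txt} staged={e.txt}
After op 7 (git reset h.txt): modified={h.txt} staged={e.txt}
After op 8 (modify h.txt): modified={h.txt} staged={e.txt}
After op 9 (git add d.txt): modified={h.txt} staged={e.txt}
After op 10 (modify e.txt): modified={e.txt, h.txt} staged={e.txt}
After op 11 (git add e.txt): modified={h.txt} staged={e.txt}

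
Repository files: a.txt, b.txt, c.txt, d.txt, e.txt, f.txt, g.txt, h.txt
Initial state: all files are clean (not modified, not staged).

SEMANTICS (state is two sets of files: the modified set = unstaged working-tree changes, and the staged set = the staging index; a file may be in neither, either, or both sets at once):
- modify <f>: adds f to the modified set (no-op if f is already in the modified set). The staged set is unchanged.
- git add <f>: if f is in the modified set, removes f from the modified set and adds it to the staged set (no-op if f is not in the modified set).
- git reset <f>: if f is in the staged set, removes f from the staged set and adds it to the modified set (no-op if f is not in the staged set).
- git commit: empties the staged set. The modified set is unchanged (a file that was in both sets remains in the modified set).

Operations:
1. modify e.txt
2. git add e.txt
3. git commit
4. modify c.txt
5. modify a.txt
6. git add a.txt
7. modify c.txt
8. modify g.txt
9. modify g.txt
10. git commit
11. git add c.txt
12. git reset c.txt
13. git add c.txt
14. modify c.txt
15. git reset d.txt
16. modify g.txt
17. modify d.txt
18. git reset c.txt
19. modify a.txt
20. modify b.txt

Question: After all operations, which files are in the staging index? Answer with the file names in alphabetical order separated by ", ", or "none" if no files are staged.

Answer: none

Derivation:
After op 1 (modify e.txt): modified={e.txt} staged={none}
After op 2 (git add e.txt): modified={none} staged={e.txt}
After op 3 (git commit): modified={none} staged={none}
After op 4 (modify c.txt): modified={c.txt} staged={none}
After op 5 (modify a.txt): modified={a.txt, c.txt} staged={none}
After op 6 (git add a.txt): modified={c.txt} staged={a.txt}
After op 7 (modify c.txt): modified={c.txt} staged={a.txt}
After op 8 (modify g.txt): modified={c.txt, g.txt} staged={a.txt}
After op 9 (modify g.txt): modified={c.txt, g.txt} staged={a.txt}
After op 10 (git commit): modified={c.txt, g.txt} staged={none}
After op 11 (git add c.txt): modified={g.txt} staged={c.txt}
After op 12 (git reset c.txt): modified={c.txt, g.txt} staged={none}
After op 13 (git add c.txt): modified={g.txt} staged={c.txt}
After op 14 (modify c.txt): modified={c.txt, g.txt} staged={c.txt}
After op 15 (git reset d.txt): modified={c.txt, g.txt} staged={c.txt}
After op 16 (modify g.txt): modified={c.txt, g.txt} staged={c.txt}
After op 17 (modify d.txt): modified={c.txt, d.txt, g.txt} staged={c.txt}
After op 18 (git reset c.txt): modified={c.txt, d.txt, g.txt} staged={none}
After op 19 (modify a.txt): modified={a.txt, c.txt, d.txt, g.txt} staged={none}
After op 20 (modify b.txt): modified={a.txt, b.txt, c.txt, d.txt, g.txt} staged={none}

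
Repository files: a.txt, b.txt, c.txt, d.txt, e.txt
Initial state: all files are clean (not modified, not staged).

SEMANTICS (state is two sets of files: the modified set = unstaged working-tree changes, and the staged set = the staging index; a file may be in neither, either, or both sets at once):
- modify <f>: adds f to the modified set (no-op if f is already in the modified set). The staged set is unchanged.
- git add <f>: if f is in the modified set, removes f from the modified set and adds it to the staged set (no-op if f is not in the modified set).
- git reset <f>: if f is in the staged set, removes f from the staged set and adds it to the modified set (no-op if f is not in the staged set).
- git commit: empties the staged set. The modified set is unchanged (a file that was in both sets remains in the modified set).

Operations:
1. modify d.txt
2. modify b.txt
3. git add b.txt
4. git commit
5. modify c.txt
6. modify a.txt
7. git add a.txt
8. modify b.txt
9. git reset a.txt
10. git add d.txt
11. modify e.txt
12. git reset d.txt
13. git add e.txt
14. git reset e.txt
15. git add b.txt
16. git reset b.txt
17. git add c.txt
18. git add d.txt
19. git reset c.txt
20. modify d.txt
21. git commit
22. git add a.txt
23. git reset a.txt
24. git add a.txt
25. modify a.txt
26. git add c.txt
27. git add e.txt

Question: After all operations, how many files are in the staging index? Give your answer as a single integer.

Answer: 3

Derivation:
After op 1 (modify d.txt): modified={d.txt} staged={none}
After op 2 (modify b.txt): modified={b.txt, d.txt} staged={none}
After op 3 (git add b.txt): modified={d.txt} staged={b.txt}
After op 4 (git commit): modified={d.txt} staged={none}
After op 5 (modify c.txt): modified={c.txt, d.txt} staged={none}
After op 6 (modify a.txt): modified={a.txt, c.txt, d.txt} staged={none}
After op 7 (git add a.txt): modified={c.txt, d.txt} staged={a.txt}
After op 8 (modify b.txt): modified={b.txt, c.txt, d.txt} staged={a.txt}
After op 9 (git reset a.txt): modified={a.txt, b.txt, c.txt, d.txt} staged={none}
After op 10 (git add d.txt): modified={a.txt, b.txt, c.txt} staged={d.txt}
After op 11 (modify e.txt): modified={a.txt, b.txt, c.txt, e.txt} staged={d.txt}
After op 12 (git reset d.txt): modified={a.txt, b.txt, c.txt, d.txt, e.txt} staged={none}
After op 13 (git add e.txt): modified={a.txt, b.txt, c.txt, d.txt} staged={e.txt}
After op 14 (git reset e.txt): modified={a.txt, b.txt, c.txt, d.txt, e.txt} staged={none}
After op 15 (git add b.txt): modified={a.txt, c.txt, d.txt, e.txt} staged={b.txt}
After op 16 (git reset b.txt): modified={a.txt, b.txt, c.txt, d.txt, e.txt} staged={none}
After op 17 (git add c.txt): modified={a.txt, b.txt, d.txt, e.txt} staged={c.txt}
After op 18 (git add d.txt): modified={a.txt, b.txt, e.txt} staged={c.txt, d.txt}
After op 19 (git reset c.txt): modified={a.txt, b.txt, c.txt, e.txt} staged={d.txt}
After op 20 (modify d.txt): modified={a.txt, b.txt, c.txt, d.txt, e.txt} staged={d.txt}
After op 21 (git commit): modified={a.txt, b.txt, c.txt, d.txt, e.txt} staged={none}
After op 22 (git add a.txt): modified={b.txt, c.txt, d.txt, e.txt} staged={a.txt}
After op 23 (git reset a.txt): modified={a.txt, b.txt, c.txt, d.txt, e.txt} staged={none}
After op 24 (git add a.txt): modified={b.txt, c.txt, d.txt, e.txt} staged={a.txt}
After op 25 (modify a.txt): modified={a.txt, b.txt, c.txt, d.txt, e.txt} staged={a.txt}
After op 26 (git add c.txt): modified={a.txt, b.txt, d.txt, e.txt} staged={a.txt, c.txt}
After op 27 (git add e.txt): modified={a.txt, b.txt, d.txt} staged={a.txt, c.txt, e.txt}
Final staged set: {a.txt, c.txt, e.txt} -> count=3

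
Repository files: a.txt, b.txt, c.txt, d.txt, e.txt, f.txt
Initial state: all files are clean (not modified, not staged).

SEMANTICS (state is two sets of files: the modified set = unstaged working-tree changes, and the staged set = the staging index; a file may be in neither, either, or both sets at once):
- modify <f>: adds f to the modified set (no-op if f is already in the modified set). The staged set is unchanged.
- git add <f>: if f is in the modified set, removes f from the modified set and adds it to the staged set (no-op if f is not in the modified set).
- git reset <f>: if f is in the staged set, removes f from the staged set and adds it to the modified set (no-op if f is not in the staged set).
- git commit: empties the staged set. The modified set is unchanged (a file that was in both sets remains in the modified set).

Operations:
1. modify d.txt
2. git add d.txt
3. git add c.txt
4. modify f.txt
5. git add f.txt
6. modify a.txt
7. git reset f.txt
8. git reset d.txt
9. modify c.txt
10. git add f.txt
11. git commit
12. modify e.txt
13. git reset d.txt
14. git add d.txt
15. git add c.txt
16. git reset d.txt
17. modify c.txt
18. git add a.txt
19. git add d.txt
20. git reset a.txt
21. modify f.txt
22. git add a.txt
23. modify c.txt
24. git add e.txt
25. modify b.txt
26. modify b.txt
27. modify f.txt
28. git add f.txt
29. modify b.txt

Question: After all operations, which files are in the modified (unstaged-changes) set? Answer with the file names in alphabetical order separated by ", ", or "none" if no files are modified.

Answer: b.txt, c.txt

Derivation:
After op 1 (modify d.txt): modified={d.txt} staged={none}
After op 2 (git add d.txt): modified={none} staged={d.txt}
After op 3 (git add c.txt): modified={none} staged={d.txt}
After op 4 (modify f.txt): modified={f.txt} staged={d.txt}
After op 5 (git add f.txt): modified={none} staged={d.txt, f.txt}
After op 6 (modify a.txt): modified={a.txt} staged={d.txt, f.txt}
After op 7 (git reset f.txt): modified={a.txt, f.txt} staged={d.txt}
After op 8 (git reset d.txt): modified={a.txt, d.txt, f.txt} staged={none}
After op 9 (modify c.txt): modified={a.txt, c.txt, d.txt, f.txt} staged={none}
After op 10 (git add f.txt): modified={a.txt, c.txt, d.txt} staged={f.txt}
After op 11 (git commit): modified={a.txt, c.txt, d.txt} staged={none}
After op 12 (modify e.txt): modified={a.txt, c.txt, d.txt, e.txt} staged={none}
After op 13 (git reset d.txt): modified={a.txt, c.txt, d.txt, e.txt} staged={none}
After op 14 (git add d.txt): modified={a.txt, c.txt, e.txt} staged={d.txt}
After op 15 (git add c.txt): modified={a.txt, e.txt} staged={c.txt, d.txt}
After op 16 (git reset d.txt): modified={a.txt, d.txt, e.txt} staged={c.txt}
After op 17 (modify c.txt): modified={a.txt, c.txt, d.txt, e.txt} staged={c.txt}
After op 18 (git add a.txt): modified={c.txt, d.txt, e.txt} staged={a.txt, c.txt}
After op 19 (git add d.txt): modified={c.txt, e.txt} staged={a.txt, c.txt, d.txt}
After op 20 (git reset a.txt): modified={a.txt, c.txt, e.txt} staged={c.txt, d.txt}
After op 21 (modify f.txt): modified={a.txt, c.txt, e.txt, f.txt} staged={c.txt, d.txt}
After op 22 (git add a.txt): modified={c.txt, e.txt, f.txt} staged={a.txt, c.txt, d.txt}
After op 23 (modify c.txt): modified={c.txt, e.txt, f.txt} staged={a.txt, c.txt, d.txt}
After op 24 (git add e.txt): modified={c.txt, f.txt} staged={a.txt, c.txt, d.txt, e.txt}
After op 25 (modify b.txt): modified={b.txt, c.txt, f.txt} staged={a.txt, c.txt, d.txt, e.txt}
After op 26 (modify b.txt): modified={b.txt, c.txt, f.txt} staged={a.txt, c.txt, d.txt, e.txt}
After op 27 (modify f.txt): modified={b.txt, c.txt, f.txt} staged={a.txt, c.txt, d.txt, e.txt}
After op 28 (git add f.txt): modified={b.txt, c.txt} staged={a.txt, c.txt, d.txt, e.txt, f.txt}
After op 29 (modify b.txt): modified={b.txt, c.txt} staged={a.txt, c.txt, d.txt, e.txt, f.txt}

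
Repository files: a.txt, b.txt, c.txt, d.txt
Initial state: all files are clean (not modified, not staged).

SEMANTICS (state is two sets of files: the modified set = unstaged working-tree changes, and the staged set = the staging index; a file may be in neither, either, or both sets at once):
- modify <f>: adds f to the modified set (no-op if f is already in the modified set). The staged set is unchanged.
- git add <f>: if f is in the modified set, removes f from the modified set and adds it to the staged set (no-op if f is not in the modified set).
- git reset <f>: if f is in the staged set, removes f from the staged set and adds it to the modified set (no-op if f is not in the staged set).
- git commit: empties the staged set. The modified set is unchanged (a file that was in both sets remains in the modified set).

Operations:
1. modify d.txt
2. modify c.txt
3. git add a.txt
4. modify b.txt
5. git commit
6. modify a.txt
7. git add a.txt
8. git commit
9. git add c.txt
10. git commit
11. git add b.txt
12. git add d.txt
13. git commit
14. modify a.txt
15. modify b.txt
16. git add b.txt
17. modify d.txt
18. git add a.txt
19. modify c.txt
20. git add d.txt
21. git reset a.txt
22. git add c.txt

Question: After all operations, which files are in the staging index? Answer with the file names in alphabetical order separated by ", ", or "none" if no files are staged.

Answer: b.txt, c.txt, d.txt

Derivation:
After op 1 (modify d.txt): modified={d.txt} staged={none}
After op 2 (modify c.txt): modified={c.txt, d.txt} staged={none}
After op 3 (git add a.txt): modified={c.txt, d.txt} staged={none}
After op 4 (modify b.txt): modified={b.txt, c.txt, d.txt} staged={none}
After op 5 (git commit): modified={b.txt, c.txt, d.txt} staged={none}
After op 6 (modify a.txt): modified={a.txt, b.txt, c.txt, d.txt} staged={none}
After op 7 (git add a.txt): modified={b.txt, c.txt, d.txt} staged={a.txt}
After op 8 (git commit): modified={b.txt, c.txt, d.txt} staged={none}
After op 9 (git add c.txt): modified={b.txt, d.txt} staged={c.txt}
After op 10 (git commit): modified={b.txt, d.txt} staged={none}
After op 11 (git add b.txt): modified={d.txt} staged={b.txt}
After op 12 (git add d.txt): modified={none} staged={b.txt, d.txt}
After op 13 (git commit): modified={none} staged={none}
After op 14 (modify a.txt): modified={a.txt} staged={none}
After op 15 (modify b.txt): modified={a.txt, b.txt} staged={none}
After op 16 (git add b.txt): modified={a.txt} staged={b.txt}
After op 17 (modify d.txt): modified={a.txt, d.txt} staged={b.txt}
After op 18 (git add a.txt): modified={d.txt} staged={a.txt, b.txt}
After op 19 (modify c.txt): modified={c.txt, d.txt} staged={a.txt, b.txt}
After op 20 (git add d.txt): modified={c.txt} staged={a.txt, b.txt, d.txt}
After op 21 (git reset a.txt): modified={a.txt, c.txt} staged={b.txt, d.txt}
After op 22 (git add c.txt): modified={a.txt} staged={b.txt, c.txt, d.txt}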